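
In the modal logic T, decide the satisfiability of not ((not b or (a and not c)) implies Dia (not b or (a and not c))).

Unsatisfiable (every branch closes)

1. not ((not b or (a and not c)) implies Dia (not b or (a and not c))), 0
2. not b or (a and not c), 0
3. not Dia (not b or (a and not c)), 0
4. not (not b or (a and not c)), 0
5. b, 0
6. not (a and not c), 0
7. a and not c, 0
8. a, 0
9. not c, 0
10. c, 0
Accessibility: 0R0
Branch closes: c and not c both at 0.
(One branch shown.) All branches close.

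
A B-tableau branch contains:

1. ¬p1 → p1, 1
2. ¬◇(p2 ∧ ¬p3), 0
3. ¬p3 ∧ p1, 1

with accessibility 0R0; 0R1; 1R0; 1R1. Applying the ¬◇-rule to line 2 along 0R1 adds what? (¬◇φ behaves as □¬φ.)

¬(p2 ∧ ¬p3), 1

¬◇φ behaves as □¬φ: propagate the negated body to each accessible world.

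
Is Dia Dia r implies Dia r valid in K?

Tableau for the negation not (Dia Dia r implies Dia r):
1. not (Dia Dia r implies Dia r), 0
2. Dia Dia r, 0
3. not Dia r, 0
4. Dia r, 1
5. not r, 1
6. r, 2
Accessibility: 0R1, 1R2
The negation has an open branch (countermodel exists).

Not valid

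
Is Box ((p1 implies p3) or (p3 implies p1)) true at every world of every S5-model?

Yes, valid

Tableau for the negation not Box ((p1 implies p3) or (p3 implies p1)):
1. not Box ((p1 implies p3) or (p3 implies p1)), u
2. not ((p1 implies p3) or (p3 implies p1)), v   [neg-Box-rule on 1: fresh world v, uRv]
3. not (p1 implies p3), v   [neg-or-rule on 2]
4. not (p3 implies p1), v   [neg-or-rule on 2]
5. p1, v   [neg-implies-rule on 3]
6. not p3, v   [neg-implies-rule on 3]
7. p3, v   [neg-implies-rule on 4]
8. not p1, v   [neg-implies-rule on 4]
Accessibility: uRu, uRv, vRu, vRv
Branch closes: p3 and not p3 both at v.
All branches of the negation close; one closing branch shown above.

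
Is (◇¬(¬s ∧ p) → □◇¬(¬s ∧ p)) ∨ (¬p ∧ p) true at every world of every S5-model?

Yes, valid

Tableau for the negation ¬((◇¬(¬s ∧ p) → □◇¬(¬s ∧ p)) ∨ (¬p ∧ p)):
1. ¬((◇¬(¬s ∧ p) → □◇¬(¬s ∧ p)) ∨ (¬p ∧ p)), u
2. ¬(◇¬(¬s ∧ p) → □◇¬(¬s ∧ p)), u   [¬∨-rule on 1]
3. ¬(¬p ∧ p), u   [¬∨-rule on 1]
4. ◇¬(¬s ∧ p), u   [¬→-rule on 2]
5. ¬□◇¬(¬s ∧ p), u   [¬→-rule on 2]
6. p, u   [¬∧-rule on 3 (branches; this branch)]
7. ¬(¬s ∧ p), v   [◇-rule on 4: fresh world v, uRv]
8. ¬p, v   [¬∧-rule on 7 (branches; this branch)]
9. ¬◇¬(¬s ∧ p), w   [¬□-rule on 5: fresh world w, uRw]
10. ¬s ∧ p, u   [¬◇-rule on 9 via wRu]
11. ¬s, u   [∧-rule on 10]
12. ¬s ∧ p, v   [¬◇-rule on 9 via wRv]
13. ¬s, v   [∧-rule on 12]
14. p, v   [∧-rule on 12]
Accessibility: uRu, uRv, uRw, vRu, vRv, vRw, wRu, wRv, wRw
Branch closes: p and ¬p both at v.
All branches of the negation close; one closing branch shown above.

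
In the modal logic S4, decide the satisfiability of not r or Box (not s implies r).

1. not r or Box (not s implies r), u
2. Box (not s implies r), u   [or-rule on 1 (branches; this branch)]
3. not s implies r, u   [Box-rule on 2 via uRu]
4. r, u   [implies-rule on 3 (branches; this branch)]
Accessibility: uRu

Yes, satisfiable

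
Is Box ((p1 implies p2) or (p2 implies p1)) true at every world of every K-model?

Tableau for the negation not Box ((p1 implies p2) or (p2 implies p1)):
1. not Box ((p1 implies p2) or (p2 implies p1)), w0
2. not ((p1 implies p2) or (p2 implies p1)), w1   [neg-Box-rule on 1: fresh world w1, w0Rw1]
3. not (p1 implies p2), w1   [neg-or-rule on 2]
4. not (p2 implies p1), w1   [neg-or-rule on 2]
5. p1, w1   [neg-implies-rule on 3]
6. not p2, w1   [neg-implies-rule on 3]
7. p2, w1   [neg-implies-rule on 4]
8. not p1, w1   [neg-implies-rule on 4]
Accessibility: w0Rw1
Branch closes: p2 and not p2 both at w1.
All branches of the negation close; one closing branch shown above.

Yes, valid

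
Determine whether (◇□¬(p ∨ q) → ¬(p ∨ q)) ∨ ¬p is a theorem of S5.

Valid

Tableau for the negation ¬((◇□¬(p ∨ q) → ¬(p ∨ q)) ∨ ¬p):
1. ¬((◇□¬(p ∨ q) → ¬(p ∨ q)) ∨ ¬p), w0
2. ¬(◇□¬(p ∨ q) → ¬(p ∨ q)), w0   [¬∨-rule on 1]
3. p, w0   [¬∨-rule on 1]
4. ◇□¬(p ∨ q), w0   [¬→-rule on 2]
5. p ∨ q, w0   [¬→-rule on 2]
6. q, w0   [∨-rule on 5 (branches; this branch)]
7. □¬(p ∨ q), w1   [◇-rule on 4: fresh world w1, w0Rw1]
8. ¬(p ∨ q), w0   [□-rule on 7 via w1Rw0]
9. ¬p, w0   [¬∨-rule on 8]
10. ¬q, w0   [¬∨-rule on 8]
Accessibility: w0Rw0, w0Rw1, w1Rw0, w1Rw1
Branch closes: p and ¬p both at w0.
Every branch of the negation's tableau closes; the branch above is one of them.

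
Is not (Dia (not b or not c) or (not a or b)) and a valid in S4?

No, not valid

Tableau for the negation not (not (Dia (not b or not c) or (not a or b)) and a):
1. not (not (Dia (not b or not c) or (not a or b)) and a), w0
2. not a, w0
Accessibility: w0Rw0
The negation has an open branch (countermodel exists).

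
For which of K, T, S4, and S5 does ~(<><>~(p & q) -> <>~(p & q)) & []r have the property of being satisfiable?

S4-tableau for the formula:
1. ~(<><>~(p & q) -> <>~(p & q)) & []r, 0
2. ~(<><>~(p & q) -> <>~(p & q)), 0   [&-rule on 1]
3. []r, 0   [&-rule on 1]
4. <><>~(p & q), 0   [~->-rule on 2]
5. ~<>~(p & q), 0   [~->-rule on 2]
6. r, 0   [[]-rule on 3 via 0R0]
7. p & q, 0   [~<>-rule on 5 via 0R0]
8. p, 0   [&-rule on 7]
9. q, 0   [&-rule on 7]
10. <>~(p & q), 1   [<>-rule on 4: fresh world 1, 0R1]
11. r, 1   [[]-rule on 3 via 0R1]
12. p & q, 1   [~<>-rule on 5 via 0R1]
13. p, 1   [&-rule on 12]
14. q, 1   [&-rule on 12]
15. ~(p & q), 2   [<>-rule on 10: fresh world 2, 1R2]
16. r, 2   [[]-rule on 3 via 0R2]
17. p & q, 2   [~<>-rule on 5 via 0R2]
18. p, 2   [&-rule on 17]
19. q, 2   [&-rule on 17]
20. ~q, 2   [~&-rule on 15 (branches; this branch)]
Accessibility: 0R0, 0R1, 0R2, 1R1, 1R2, 2R2
Branch closes: q and ~q both at 2.
Every branch closes (one shown): unsatisfiable in S4, hence also in S5 (every S5-frame is an S4-frame).
T-tableau for the formula:
1. ~(<><>~(p & q) -> <>~(p & q)) & []r, 0
2. ~(<><>~(p & q) -> <>~(p & q)), 0   [&-rule on 1]
3. []r, 0   [&-rule on 1]
4. <><>~(p & q), 0   [~->-rule on 2]
5. ~<>~(p & q), 0   [~->-rule on 2]
6. r, 0   [[]-rule on 3 via 0R0]
7. p & q, 0   [~<>-rule on 5 via 0R0]
8. p, 0   [&-rule on 7]
9. q, 0   [&-rule on 7]
10. <>~(p & q), 1   [<>-rule on 4: fresh world 1, 0R1]
11. r, 1   [[]-rule on 3 via 0R1]
12. p & q, 1   [~<>-rule on 5 via 0R1]
13. p, 1   [&-rule on 12]
14. q, 1   [&-rule on 12]
15. ~(p & q), 2   [<>-rule on 10: fresh world 2, 1R2]
16. ~q, 2   [~&-rule on 15 (branches; this branch)]
Accessibility: 0R0, 0R1, 1R1, 1R2, 2R2
Complete open branch: satisfiable in T, hence also in K (this T-model is also a K-model).

K, T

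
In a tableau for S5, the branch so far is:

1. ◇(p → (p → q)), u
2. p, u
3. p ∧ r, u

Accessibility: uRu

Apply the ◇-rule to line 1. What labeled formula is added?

a fresh world v with uRv, and p → (p → q) at v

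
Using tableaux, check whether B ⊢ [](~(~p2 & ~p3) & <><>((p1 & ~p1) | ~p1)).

Tableau for the negation ~[](~(~p2 & ~p3) & <><>((p1 & ~p1) | ~p1)):
1. ~[](~(~p2 & ~p3) & <><>((p1 & ~p1) | ~p1)), 0
2. ~(~(~p2 & ~p3) & <><>((p1 & ~p1) | ~p1)), 1
3. ~<><>((p1 & ~p1) | ~p1), 1
4. ~<>((p1 & ~p1) | ~p1), 0
5. ~<>((p1 & ~p1) | ~p1), 1
6. ~((p1 & ~p1) | ~p1), 0
7. ~(p1 & ~p1), 0
8. p1, 0
9. ~((p1 & ~p1) | ~p1), 1
10. ~(p1 & ~p1), 1
11. p1, 1
Accessibility: 0R0, 0R1, 1R0, 1R1
The negation has an open branch (countermodel exists).

No, not valid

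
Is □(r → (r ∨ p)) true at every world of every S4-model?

Tableau for the negation ¬□(r → (r ∨ p)):
1. ¬□(r → (r ∨ p)), w0
2. ¬(r → (r ∨ p)), w1
3. r, w1
4. ¬(r ∨ p), w1
5. ¬r, w1
6. ¬p, w1
Accessibility: w0Rw0, w0Rw1, w1Rw1
Branch closes: r and ¬r both at w1.
Every branch of the negation's tableau closes; the branch above is one of them.

Valid in S4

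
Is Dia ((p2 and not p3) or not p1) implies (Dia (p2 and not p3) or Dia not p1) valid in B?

Valid in B

Tableau for the negation not (Dia ((p2 and not p3) or not p1) implies (Dia (p2 and not p3) or Dia not p1)):
1. not (Dia ((p2 and not p3) or not p1) implies (Dia (p2 and not p3) or Dia not p1)), 0
2. Dia ((p2 and not p3) or not p1), 0   [neg-implies-rule on 1]
3. not (Dia (p2 and not p3) or Dia not p1), 0   [neg-implies-rule on 1]
4. not Dia (p2 and not p3), 0   [neg-or-rule on 3]
5. not Dia not p1, 0   [neg-or-rule on 3]
6. not (p2 and not p3), 0   [neg-Dia-rule on 4 via 0R0]
7. p1, 0   [neg-Dia-rule on 5 via 0R0]
8. p3, 0   [neg-and-rule on 6 (branches; this branch)]
9. (p2 and not p3) or not p1, 1   [Dia-rule on 2: fresh world 1, 0R1]
10. not (p2 and not p3), 1   [neg-Dia-rule on 4 via 0R1]
11. p1, 1   [neg-Dia-rule on 5 via 0R1]
12. p2 and not p3, 1   [or-rule on 9 (branches; this branch)]
13. p2, 1   [and-rule on 12]
14. not p3, 1   [and-rule on 12]
15. p3, 1   [neg-and-rule on 10 (branches; this branch)]
Accessibility: 0R0, 0R1, 1R0, 1R1
Branch closes: p3 and not p3 both at 1.
Every branch of the negation's tableau closes; the branch above is one of them.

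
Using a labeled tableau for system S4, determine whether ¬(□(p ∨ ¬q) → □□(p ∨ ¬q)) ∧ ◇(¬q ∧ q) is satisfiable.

Unsatisfiable (every branch closes)

1. ¬(□(p ∨ ¬q) → □□(p ∨ ¬q)) ∧ ◇(¬q ∧ q), 0
2. ¬(□(p ∨ ¬q) → □□(p ∨ ¬q)), 0
3. ◇(¬q ∧ q), 0
4. □(p ∨ ¬q), 0
5. ¬□□(p ∨ ¬q), 0
6. p ∨ ¬q, 0
7. ¬q, 0
8. ¬q ∧ q, 1
9. ¬q, 1
10. q, 1
Accessibility: 0R0, 0R1, 1R1
Branch closes: q and ¬q both at 1.
(One branch shown.) All branches close.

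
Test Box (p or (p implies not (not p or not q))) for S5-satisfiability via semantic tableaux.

Yes, satisfiable

1. Box (p or (p implies not (not p or not q))), w0
2. p or (p implies not (not p or not q)), w0   [Box-rule on 1 via w0Rw0]
3. p implies not (not p or not q), w0   [or-rule on 2 (branches; this branch)]
4. not (not p or not q), w0   [implies-rule on 3 (branches; this branch)]
5. p, w0   [neg-or-rule on 4]
6. q, w0   [neg-or-rule on 4]
Accessibility: w0Rw0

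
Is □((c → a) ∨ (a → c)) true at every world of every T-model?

Valid in T

Tableau for the negation ¬□((c → a) ∨ (a → c)):
1. ¬□((c → a) ∨ (a → c)), 0
2. ¬((c → a) ∨ (a → c)), 1
3. ¬(c → a), 1
4. ¬(a → c), 1
5. c, 1
6. ¬a, 1
7. a, 1
8. ¬c, 1
Accessibility: 0R0, 0R1, 1R1
Branch closes: a and ¬a both at 1.
Every branch of the negation's tableau closes; the branch above is one of them.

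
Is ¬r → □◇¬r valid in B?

Tableau for the negation ¬(¬r → □◇¬r):
1. ¬(¬r → □◇¬r), w0
2. ¬r, w0
3. ¬□◇¬r, w0
4. ¬◇¬r, w1
5. r, w0
Accessibility: w0Rw0, w0Rw1, w1Rw0, w1Rw1
Branch closes: r and ¬r both at w0.
All branches of the negation close; one closing branch shown above.

Valid in B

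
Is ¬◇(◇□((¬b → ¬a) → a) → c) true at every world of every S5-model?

No, not valid

Tableau for the negation ◇(◇□((¬b → ¬a) → a) → c):
1. ◇(◇□((¬b → ¬a) → a) → c), w0
2. ◇□((¬b → ¬a) → a) → c, w1
3. c, w1
Accessibility: w0Rw0, w0Rw1, w1Rw0, w1Rw1
The negation has an open branch (countermodel exists).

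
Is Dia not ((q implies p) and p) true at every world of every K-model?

No, not valid

Tableau for the negation not Dia not ((q implies p) and p):
1. not Dia not ((q implies p) and p), w0
The negation has an open branch (countermodel exists).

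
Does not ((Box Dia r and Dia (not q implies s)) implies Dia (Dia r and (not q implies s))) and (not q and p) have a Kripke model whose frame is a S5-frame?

Unsatisfiable (every branch closes)

1. not ((Box Dia r and Dia (not q implies s)) implies Dia (Dia r and (not q implies s))) and (not q and p), 0
2. not ((Box Dia r and Dia (not q implies s)) implies Dia (Dia r and (not q implies s))), 0
3. not q and p, 0
4. Box Dia r and Dia (not q implies s), 0
5. not Dia (Dia r and (not q implies s)), 0
6. not q, 0
7. p, 0
8. Box Dia r, 0
9. Dia (not q implies s), 0
10. not (Dia r and (not q implies s)), 0
11. Dia r, 0
12. not (not q implies s), 0
13. not s, 0
14. not q implies s, 1
15. not (Dia r and (not q implies s)), 1
16. Dia r, 1
17. s, 1
18. not Dia r, 1
19. not r, 0
20. not r, 1
21. r, 2
22. not (Dia r and (not q implies s)), 2
23. Dia r, 2
24. not r, 2
Accessibility: 0R0, 0R1, 0R2, 1R0, 1R1, 1R2, 2R0, 2R1, 2R2
Branch closes: r and not r both at 2.
(One branch shown.) All branches close.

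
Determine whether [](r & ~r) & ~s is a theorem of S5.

Tableau for the negation ~([](r & ~r) & ~s):
1. ~([](r & ~r) & ~s), w0
2. s, w0
Accessibility: w0Rw0
The negation has an open branch (countermodel exists).

No, not valid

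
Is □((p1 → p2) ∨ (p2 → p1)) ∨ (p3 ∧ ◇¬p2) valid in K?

Valid

Tableau for the negation ¬(□((p1 → p2) ∨ (p2 → p1)) ∨ (p3 ∧ ◇¬p2)):
1. ¬(□((p1 → p2) ∨ (p2 → p1)) ∨ (p3 ∧ ◇¬p2)), w0
2. ¬□((p1 → p2) ∨ (p2 → p1)), w0
3. ¬(p3 ∧ ◇¬p2), w0
4. ¬◇¬p2, w0
5. ¬((p1 → p2) ∨ (p2 → p1)), w1
6. ¬(p1 → p2), w1
7. ¬(p2 → p1), w1
8. p1, w1
9. ¬p2, w1
10. p2, w1
11. ¬p1, w1
Accessibility: w0Rw1
Branch closes: p2 and ¬p2 both at w1.
All branches of the negation close; one closing branch shown above.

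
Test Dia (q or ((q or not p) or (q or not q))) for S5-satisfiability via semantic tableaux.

1. Dia (q or ((q or not p) or (q or not q))), 0
2. q or ((q or not p) or (q or not q)), 1
3. (q or not p) or (q or not q), 1
4. q or not q, 1
5. not q, 1
Accessibility: 0R0, 0R1, 1R0, 1R1

Satisfiable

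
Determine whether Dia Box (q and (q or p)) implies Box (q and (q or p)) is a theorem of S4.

Invalid (countermodel exists)

Tableau for the negation not (Dia Box (q and (q or p)) implies Box (q and (q or p))):
1. not (Dia Box (q and (q or p)) implies Box (q and (q or p))), w0
2. Dia Box (q and (q or p)), w0   [neg-implies-rule on 1]
3. not Box (q and (q or p)), w0   [neg-implies-rule on 1]
4. Box (q and (q or p)), w1   [Dia-rule on 2: fresh world w1, w0Rw1]
5. q and (q or p), w1   [Box-rule on 4 via w1Rw1]
6. q, w1   [and-rule on 5]
7. q or p, w1   [and-rule on 5]
8. p, w1   [or-rule on 7 (branches; this branch)]
9. not (q and (q or p)), w2   [neg-Box-rule on 3: fresh world w2, w0Rw2]
10. not (q or p), w2   [neg-and-rule on 9 (branches; this branch)]
11. not q, w2   [neg-or-rule on 10]
12. not p, w2   [neg-or-rule on 10]
Accessibility: w0Rw0, w0Rw1, w0Rw2, w1Rw1, w2Rw2
The negation has an open branch (countermodel exists).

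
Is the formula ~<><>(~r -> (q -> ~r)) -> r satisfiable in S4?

Yes, satisfiable

1. ~<><>(~r -> (q -> ~r)) -> r, w0
2. r, w0
Accessibility: w0Rw0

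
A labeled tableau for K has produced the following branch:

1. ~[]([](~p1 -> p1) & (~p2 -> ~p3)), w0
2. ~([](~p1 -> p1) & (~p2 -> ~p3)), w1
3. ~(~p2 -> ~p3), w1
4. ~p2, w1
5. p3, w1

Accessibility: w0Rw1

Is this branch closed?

No, open

No world carries both an atom and its negation.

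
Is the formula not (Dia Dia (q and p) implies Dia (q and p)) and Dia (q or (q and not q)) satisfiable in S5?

1. not (Dia Dia (q and p) implies Dia (q and p)) and Dia (q or (q and not q)), w0
2. not (Dia Dia (q and p) implies Dia (q and p)), w0
3. Dia (q or (q and not q)), w0
4. Dia Dia (q and p), w0
5. not Dia (q and p), w0
6. not (q and p), w0
7. not p, w0
8. q or (q and not q), w1
9. not (q and p), w1
10. q, w1
11. not p, w1
12. Dia (q and p), w2
13. not (q and p), w2
14. not p, w2
15. q and p, w3
16. q, w3
17. p, w3
18. not (q and p), w3
19. not p, w3
Accessibility: w0Rw0, w0Rw1, w0Rw2, w0Rw3, w1Rw0, w1Rw1, w1Rw2, w1Rw3, w2Rw0, w2Rw1, w2Rw2, w2Rw3, w3Rw0, w3Rw1, w3Rw2, w3Rw3
Branch closes: p and not p both at w3.
(One branch shown.) All branches close.

Unsatisfiable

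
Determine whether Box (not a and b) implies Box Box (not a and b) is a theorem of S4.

Valid in S4

Tableau for the negation not (Box (not a and b) implies Box Box (not a and b)):
1. not (Box (not a and b) implies Box Box (not a and b)), 0
2. Box (not a and b), 0
3. not Box Box (not a and b), 0
4. not a and b, 0
5. not a, 0
6. b, 0
7. not Box (not a and b), 1
8. not a and b, 1
9. not a, 1
10. b, 1
11. not (not a and b), 2
12. not a and b, 2
13. not a, 2
14. b, 2
15. not b, 2
Accessibility: 0R0, 0R1, 0R2, 1R1, 1R2, 2R2
Branch closes: b and not b both at 2.
Every branch of the negation's tableau closes; the branch above is one of them.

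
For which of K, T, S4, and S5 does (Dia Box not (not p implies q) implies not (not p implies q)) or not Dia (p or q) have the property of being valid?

S5-tableau for the negation not ((Dia Box not (not p implies q) implies not (not p implies q)) or not Dia (p or q)):
1. not ((Dia Box not (not p implies q) implies not (not p implies q)) or not Dia (p or q)), 0
2. not (Dia Box not (not p implies q) implies not (not p implies q)), 0
3. Dia (p or q), 0
4. Dia Box not (not p implies q), 0
5. not p implies q, 0
6. q, 0
7. p or q, 1
8. q, 1
9. Box not (not p implies q), 2
10. not (not p implies q), 0
11. not p, 0
12. not q, 0
Accessibility: 0R0, 0R1, 0R2, 1R0, 1R1, 1R2, 2R0, 2R1, 2R2
Branch closes: q and not q both at 0.
Every branch closes (one shown): valid in S5.
S4-tableau for the negation not ((Dia Box not (not p implies q) implies not (not p implies q)) or not Dia (p or q)):
1. not ((Dia Box not (not p implies q) implies not (not p implies q)) or not Dia (p or q)), 0
2. not (Dia Box not (not p implies q) implies not (not p implies q)), 0
3. Dia (p or q), 0
4. Dia Box not (not p implies q), 0
5. not p implies q, 0
6. q, 0
7. p or q, 1
8. q, 1
9. Box not (not p implies q), 2
10. not (not p implies q), 2
11. not p, 2
12. not q, 2
Accessibility: 0R0, 0R1, 0R2, 1R1, 2R2
Complete open branch: countermodel on an S4-frame, so not valid in S4, nor in K, T (the same frame is also a K-frame and a T-frame).

S5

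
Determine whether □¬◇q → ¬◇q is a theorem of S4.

Tableau for the negation ¬(□¬◇q → ¬◇q):
1. ¬(□¬◇q → ¬◇q), w0
2. □¬◇q, w0   [¬→-rule on 1]
3. ◇q, w0   [¬→-rule on 1]
4. ¬◇q, w0   [□-rule on 2 via w0Rw0]
5. ¬q, w0   [¬◇-rule on 4 via w0Rw0]
6. q, w1   [◇-rule on 3: fresh world w1, w0Rw1]
7. ¬◇q, w1   [□-rule on 2 via w0Rw1]
8. ¬q, w1   [¬◇-rule on 4 via w0Rw1]
Accessibility: w0Rw0, w0Rw1, w1Rw1
Branch closes: q and ¬q both at w1.
All branches of the negation close; one closing branch shown above.

Valid in S4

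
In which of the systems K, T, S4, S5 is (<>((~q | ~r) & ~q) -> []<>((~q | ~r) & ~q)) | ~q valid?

S4-tableau for the negation ~((<>((~q | ~r) & ~q) -> []<>((~q | ~r) & ~q)) | ~q):
1. ~((<>((~q | ~r) & ~q) -> []<>((~q | ~r) & ~q)) | ~q), u
2. ~(<>((~q | ~r) & ~q) -> []<>((~q | ~r) & ~q)), u   [~|-rule on 1]
3. q, u   [~|-rule on 1]
4. <>((~q | ~r) & ~q), u   [~->-rule on 2]
5. ~[]<>((~q | ~r) & ~q), u   [~->-rule on 2]
6. (~q | ~r) & ~q, v   [<>-rule on 4: fresh world v, uRv]
7. ~q | ~r, v   [&-rule on 6]
8. ~q, v   [&-rule on 6]
9. ~r, v   [|-rule on 7 (branches; this branch)]
10. ~<>((~q | ~r) & ~q), w   [~[]-rule on 5: fresh world w, uRw]
11. ~((~q | ~r) & ~q), w   [~<>-rule on 10 via wRw]
12. q, w   [~&-rule on 11 (branches; this branch)]
Accessibility: uRu, uRv, uRw, vRv, wRw
Complete open branch: countermodel on an S4-frame, so not valid in S4, nor in K, T (the same frame is also a K-frame and a T-frame).
S5-tableau for the negation ~((<>((~q | ~r) & ~q) -> []<>((~q | ~r) & ~q)) | ~q):
1. ~((<>((~q | ~r) & ~q) -> []<>((~q | ~r) & ~q)) | ~q), u
2. ~(<>((~q | ~r) & ~q) -> []<>((~q | ~r) & ~q)), u   [~|-rule on 1]
3. q, u   [~|-rule on 1]
4. <>((~q | ~r) & ~q), u   [~->-rule on 2]
5. ~[]<>((~q | ~r) & ~q), u   [~->-rule on 2]
6. (~q | ~r) & ~q, v   [<>-rule on 4: fresh world v, uRv]
7. ~q | ~r, v   [&-rule on 6]
8. ~q, v   [&-rule on 6]
9. ~r, v   [|-rule on 7 (branches; this branch)]
10. ~<>((~q | ~r) & ~q), w   [~[]-rule on 5: fresh world w, uRw]
11. ~((~q | ~r) & ~q), u   [~<>-rule on 10 via wRu]
12. ~((~q | ~r) & ~q), v   [~<>-rule on 10 via wRv]
13. ~((~q | ~r) & ~q), w   [~<>-rule on 10 via wRw]
14. ~(~q | ~r), u   [~&-rule on 11 (branches; this branch)]
15. r, u   [~|-rule on 14]
16. ~(~q | ~r), v   [~&-rule on 12 (branches; this branch)]
17. q, v   [~|-rule on 16]
18. r, v   [~|-rule on 16]
Accessibility: uRu, uRv, uRw, vRu, vRv, vRw, wRu, wRv, wRw
Branch closes: q and ~q both at v.
Every branch closes (one shown): valid in S5.

S5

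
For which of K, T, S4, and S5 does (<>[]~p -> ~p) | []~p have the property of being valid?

S4-tableau for the negation ~((<>[]~p -> ~p) | []~p):
1. ~((<>[]~p -> ~p) | []~p), w0
2. ~(<>[]~p -> ~p), w0
3. ~[]~p, w0
4. <>[]~p, w0
5. p, w0
6. p, w1
7. []~p, w2
8. ~p, w2
Accessibility: w0Rw0, w0Rw1, w0Rw2, w1Rw1, w2Rw2
Complete open branch: countermodel on an S4-frame, so not valid in S4, nor in K, T (the same frame is also a K-frame and a T-frame).
S5-tableau for the negation ~((<>[]~p -> ~p) | []~p):
1. ~((<>[]~p -> ~p) | []~p), w0
2. ~(<>[]~p -> ~p), w0
3. ~[]~p, w0
4. <>[]~p, w0
5. p, w0
6. p, w1
7. []~p, w2
8. ~p, w0
Accessibility: w0Rw0, w0Rw1, w0Rw2, w1Rw0, w1Rw1, w1Rw2, w2Rw0, w2Rw1, w2Rw2
Branch closes: p and ~p both at w0.
Every branch closes (one shown): valid in S5.

S5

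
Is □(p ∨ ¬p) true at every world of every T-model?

Yes, valid

Tableau for the negation ¬□(p ∨ ¬p):
1. ¬□(p ∨ ¬p), u
2. ¬(p ∨ ¬p), v   [¬□-rule on 1: fresh world v, uRv]
3. ¬p, v   [¬∨-rule on 2]
4. p, v   [¬∨-rule on 2]
Accessibility: uRu, uRv, vRv
Branch closes: p and ¬p both at v.
Every branch of the negation's tableau closes; the branch above is one of them.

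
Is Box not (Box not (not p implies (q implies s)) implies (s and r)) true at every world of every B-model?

Not valid

Tableau for the negation not Box not (Box not (not p implies (q implies s)) implies (s and r)):
1. not Box not (Box not (not p implies (q implies s)) implies (s and r)), u
2. Box not (not p implies (q implies s)) implies (s and r), v
3. s and r, v
4. s, v
5. r, v
Accessibility: uRu, uRv, vRu, vRv
The negation has an open branch (countermodel exists).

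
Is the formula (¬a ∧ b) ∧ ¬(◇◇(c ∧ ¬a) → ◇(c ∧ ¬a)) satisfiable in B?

Satisfiable

1. (¬a ∧ b) ∧ ¬(◇◇(c ∧ ¬a) → ◇(c ∧ ¬a)), 0
2. ¬a ∧ b, 0
3. ¬(◇◇(c ∧ ¬a) → ◇(c ∧ ¬a)), 0
4. ¬a, 0
5. b, 0
6. ◇◇(c ∧ ¬a), 0
7. ¬◇(c ∧ ¬a), 0
8. ¬(c ∧ ¬a), 0
9. ¬c, 0
10. ◇(c ∧ ¬a), 1
11. ¬(c ∧ ¬a), 1
12. a, 1
13. c ∧ ¬a, 2
14. c, 2
15. ¬a, 2
Accessibility: 0R0, 0R1, 1R0, 1R1, 1R2, 2R1, 2R2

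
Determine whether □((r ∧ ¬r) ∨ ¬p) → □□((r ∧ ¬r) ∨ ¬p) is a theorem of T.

Invalid (countermodel exists)

Tableau for the negation ¬(□((r ∧ ¬r) ∨ ¬p) → □□((r ∧ ¬r) ∨ ¬p)):
1. ¬(□((r ∧ ¬r) ∨ ¬p) → □□((r ∧ ¬r) ∨ ¬p)), u
2. □((r ∧ ¬r) ∨ ¬p), u
3. ¬□□((r ∧ ¬r) ∨ ¬p), u
4. (r ∧ ¬r) ∨ ¬p, u
5. ¬p, u
6. ¬□((r ∧ ¬r) ∨ ¬p), v
7. (r ∧ ¬r) ∨ ¬p, v
8. ¬p, v
9. ¬((r ∧ ¬r) ∨ ¬p), w
10. ¬(r ∧ ¬r), w
11. p, w
12. r, w
Accessibility: uRu, uRv, vRv, vRw, wRw
The negation has an open branch (countermodel exists).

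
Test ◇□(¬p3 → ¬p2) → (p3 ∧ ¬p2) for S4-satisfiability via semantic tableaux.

Satisfiable (open branch found)

1. ◇□(¬p3 → ¬p2) → (p3 ∧ ¬p2), w0
2. p3 ∧ ¬p2, w0
3. p3, w0
4. ¬p2, w0
Accessibility: w0Rw0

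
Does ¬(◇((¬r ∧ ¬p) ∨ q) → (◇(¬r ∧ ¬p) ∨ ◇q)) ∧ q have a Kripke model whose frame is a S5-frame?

Unsatisfiable

1. ¬(◇((¬r ∧ ¬p) ∨ q) → (◇(¬r ∧ ¬p) ∨ ◇q)) ∧ q, w0
2. ¬(◇((¬r ∧ ¬p) ∨ q) → (◇(¬r ∧ ¬p) ∨ ◇q)), w0   [∧-rule on 1]
3. q, w0   [∧-rule on 1]
4. ◇((¬r ∧ ¬p) ∨ q), w0   [¬→-rule on 2]
5. ¬(◇(¬r ∧ ¬p) ∨ ◇q), w0   [¬→-rule on 2]
6. ¬◇(¬r ∧ ¬p), w0   [¬∨-rule on 5]
7. ¬◇q, w0   [¬∨-rule on 5]
8. ¬(¬r ∧ ¬p), w0   [¬◇-rule on 6 via w0Rw0]
9. ¬q, w0   [¬◇-rule on 7 via w0Rw0]
Accessibility: w0Rw0
Branch closes: q and ¬q both at w0.
Every branch closes; the branch above is one of them.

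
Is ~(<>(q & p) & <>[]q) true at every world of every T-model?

Tableau for the negation <>(q & p) & <>[]q:
1. <>(q & p) & <>[]q, w0
2. <>(q & p), w0
3. <>[]q, w0
4. q & p, w1
5. q, w1
6. p, w1
7. []q, w2
8. q, w2
Accessibility: w0Rw0, w0Rw1, w0Rw2, w1Rw1, w2Rw2
The negation has an open branch (countermodel exists).

Invalid (countermodel exists)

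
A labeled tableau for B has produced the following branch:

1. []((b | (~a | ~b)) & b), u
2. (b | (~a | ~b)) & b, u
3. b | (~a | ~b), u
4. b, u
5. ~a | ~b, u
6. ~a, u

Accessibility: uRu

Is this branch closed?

Open

No atom appears with both signs at the same world.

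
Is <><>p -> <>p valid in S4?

Tableau for the negation ~(<><>p -> <>p):
1. ~(<><>p -> <>p), w0
2. <><>p, w0
3. ~<>p, w0
4. ~p, w0
5. <>p, w1
6. ~p, w1
7. p, w2
8. ~p, w2
Accessibility: w0Rw0, w0Rw1, w0Rw2, w1Rw1, w1Rw2, w2Rw2
Branch closes: p and ~p both at w2.
All branches of the negation close; one closing branch shown above.

Yes, valid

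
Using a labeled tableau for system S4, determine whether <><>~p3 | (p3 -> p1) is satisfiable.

1. <><>~p3 | (p3 -> p1), w0
2. p3 -> p1, w0   [|-rule on 1 (branches; this branch)]
3. p1, w0   [->-rule on 2 (branches; this branch)]
Accessibility: w0Rw0

Yes, satisfiable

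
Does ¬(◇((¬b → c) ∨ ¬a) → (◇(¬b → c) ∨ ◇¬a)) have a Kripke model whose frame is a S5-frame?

Unsatisfiable

1. ¬(◇((¬b → c) ∨ ¬a) → (◇(¬b → c) ∨ ◇¬a)), w0
2. ◇((¬b → c) ∨ ¬a), w0
3. ¬(◇(¬b → c) ∨ ◇¬a), w0
4. ¬◇(¬b → c), w0
5. ¬◇¬a, w0
6. ¬(¬b → c), w0
7. ¬b, w0
8. ¬c, w0
9. a, w0
10. (¬b → c) ∨ ¬a, w1
11. ¬(¬b → c), w1
12. ¬b, w1
13. ¬c, w1
14. a, w1
15. ¬b → c, w1
16. c, w1
Accessibility: w0Rw0, w0Rw1, w1Rw0, w1Rw1
Branch closes: c and ¬c both at w1.
Every branch closes; the branch above is one of them.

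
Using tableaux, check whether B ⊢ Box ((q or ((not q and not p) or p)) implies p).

No, not valid

Tableau for the negation not Box ((q or ((not q and not p) or p)) implies p):
1. not Box ((q or ((not q and not p) or p)) implies p), 0
2. not ((q or ((not q and not p) or p)) implies p), 1   [neg-Box-rule on 1: fresh world 1, 0R1]
3. q or ((not q and not p) or p), 1   [neg-implies-rule on 2]
4. not p, 1   [neg-implies-rule on 2]
5. (not q and not p) or p, 1   [or-rule on 3 (branches; this branch)]
6. not q and not p, 1   [or-rule on 5 (branches; this branch)]
7. not q, 1   [and-rule on 6]
Accessibility: 0R0, 0R1, 1R0, 1R1
The negation has an open branch (countermodel exists).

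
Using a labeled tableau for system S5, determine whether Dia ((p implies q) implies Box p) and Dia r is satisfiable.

Satisfiable (open branch found)

1. Dia ((p implies q) implies Box p) and Dia r, w0
2. Dia ((p implies q) implies Box p), w0
3. Dia r, w0
4. (p implies q) implies Box p, w1
5. Box p, w1
6. p, w0
7. p, w1
8. r, w2
9. p, w2
Accessibility: w0Rw0, w0Rw1, w0Rw2, w1Rw0, w1Rw1, w1Rw2, w2Rw0, w2Rw1, w2Rw2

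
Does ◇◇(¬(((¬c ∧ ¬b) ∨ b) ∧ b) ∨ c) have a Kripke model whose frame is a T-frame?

Satisfiable (open branch found)

1. ◇◇(¬(((¬c ∧ ¬b) ∨ b) ∧ b) ∨ c), u
2. ◇(¬(((¬c ∧ ¬b) ∨ b) ∧ b) ∨ c), v
3. ¬(((¬c ∧ ¬b) ∨ b) ∧ b) ∨ c, w
4. c, w
Accessibility: uRu, uRv, vRv, vRw, wRw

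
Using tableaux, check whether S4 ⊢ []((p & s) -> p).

Valid in S4

Tableau for the negation ~[]((p & s) -> p):
1. ~[]((p & s) -> p), 0
2. ~((p & s) -> p), 1   [~[]-rule on 1: fresh world 1, 0R1]
3. p & s, 1   [~->-rule on 2]
4. ~p, 1   [~->-rule on 2]
5. p, 1   [&-rule on 3]
6. s, 1   [&-rule on 3]
Accessibility: 0R0, 0R1, 1R1
Branch closes: p and ~p both at 1.
Every branch of the negation's tableau closes; the branch above is one of them.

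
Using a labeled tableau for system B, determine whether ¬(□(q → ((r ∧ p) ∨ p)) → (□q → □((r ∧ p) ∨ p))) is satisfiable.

Unsatisfiable (every branch closes)

1. ¬(□(q → ((r ∧ p) ∨ p)) → (□q → □((r ∧ p) ∨ p))), 0
2. □(q → ((r ∧ p) ∨ p)), 0
3. ¬(□q → □((r ∧ p) ∨ p)), 0
4. □q, 0
5. ¬□((r ∧ p) ∨ p), 0
6. q → ((r ∧ p) ∨ p), 0
7. q, 0
8. (r ∧ p) ∨ p, 0
9. r ∧ p, 0
10. r, 0
11. p, 0
12. ¬((r ∧ p) ∨ p), 1
13. ¬(r ∧ p), 1
14. ¬p, 1
15. q → ((r ∧ p) ∨ p), 1
16. q, 1
17. (r ∧ p) ∨ p, 1
18. r ∧ p, 1
19. r, 1
20. p, 1
Accessibility: 0R0, 0R1, 1R0, 1R1
Branch closes: p and ¬p both at 1.
All branches of the tableau close; one closing branch shown above.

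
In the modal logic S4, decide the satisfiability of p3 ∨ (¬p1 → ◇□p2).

1. p3 ∨ (¬p1 → ◇□p2), 0
2. ¬p1 → ◇□p2, 0
3. ◇□p2, 0
4. □p2, 1
5. p2, 1
Accessibility: 0R0, 0R1, 1R1

Yes, satisfiable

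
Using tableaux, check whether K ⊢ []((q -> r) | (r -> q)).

Valid

Tableau for the negation ~[]((q -> r) | (r -> q)):
1. ~[]((q -> r) | (r -> q)), u
2. ~((q -> r) | (r -> q)), v
3. ~(q -> r), v
4. ~(r -> q), v
5. q, v
6. ~r, v
7. r, v
8. ~q, v
Accessibility: uRv
Branch closes: r and ~r both at v.
All branches of the negation close; one closing branch shown above.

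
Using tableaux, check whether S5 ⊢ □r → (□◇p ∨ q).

Tableau for the negation ¬(□r → (□◇p ∨ q)):
1. ¬(□r → (□◇p ∨ q)), u
2. □r, u
3. ¬(□◇p ∨ q), u
4. ¬□◇p, u
5. ¬q, u
6. r, u
7. ¬◇p, v
8. r, v
9. ¬p, u
10. ¬p, v
Accessibility: uRu, uRv, vRu, vRv
The negation has an open branch (countermodel exists).

No, not valid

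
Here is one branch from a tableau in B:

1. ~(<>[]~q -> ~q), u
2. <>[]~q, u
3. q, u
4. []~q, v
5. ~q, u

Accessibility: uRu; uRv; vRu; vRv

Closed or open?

Both q and ~q appear at u.

Closed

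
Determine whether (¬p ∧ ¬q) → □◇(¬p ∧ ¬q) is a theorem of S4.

No, not valid

Tableau for the negation ¬((¬p ∧ ¬q) → □◇(¬p ∧ ¬q)):
1. ¬((¬p ∧ ¬q) → □◇(¬p ∧ ¬q)), u
2. ¬p ∧ ¬q, u
3. ¬□◇(¬p ∧ ¬q), u
4. ¬p, u
5. ¬q, u
6. ¬◇(¬p ∧ ¬q), v
7. ¬(¬p ∧ ¬q), v
8. q, v
Accessibility: uRu, uRv, vRv
The negation has an open branch (countermodel exists).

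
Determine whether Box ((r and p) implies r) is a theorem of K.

Tableau for the negation not Box ((r and p) implies r):
1. not Box ((r and p) implies r), 0
2. not ((r and p) implies r), 1   [neg-Box-rule on 1: fresh world 1, 0R1]
3. r and p, 1   [neg-implies-rule on 2]
4. not r, 1   [neg-implies-rule on 2]
5. r, 1   [and-rule on 3]
6. p, 1   [and-rule on 3]
Accessibility: 0R1
Branch closes: r and not r both at 1.
All branches of the negation close; one closing branch shown above.

Valid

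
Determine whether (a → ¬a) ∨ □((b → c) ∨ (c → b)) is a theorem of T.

Valid in T

Tableau for the negation ¬((a → ¬a) ∨ □((b → c) ∨ (c → b))):
1. ¬((a → ¬a) ∨ □((b → c) ∨ (c → b))), w0
2. ¬(a → ¬a), w0
3. ¬□((b → c) ∨ (c → b)), w0
4. a, w0
5. ¬((b → c) ∨ (c → b)), w1
6. ¬(b → c), w1
7. ¬(c → b), w1
8. b, w1
9. ¬c, w1
10. c, w1
11. ¬b, w1
Accessibility: w0Rw0, w0Rw1, w1Rw1
Branch closes: c and ¬c both at w1.
All branches of the negation close; one closing branch shown above.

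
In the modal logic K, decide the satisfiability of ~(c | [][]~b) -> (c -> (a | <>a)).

Satisfiable

1. ~(c | [][]~b) -> (c -> (a | <>a)), w0
2. c -> (a | <>a), w0   [->-rule on 1 (branches; this branch)]
3. a | <>a, w0   [->-rule on 2 (branches; this branch)]
4. <>a, w0   [|-rule on 3 (branches; this branch)]
5. a, w1   [<>-rule on 4: fresh world w1, w0Rw1]
Accessibility: w0Rw1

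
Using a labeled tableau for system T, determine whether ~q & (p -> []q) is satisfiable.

1. ~q & (p -> []q), u
2. ~q, u   [&-rule on 1]
3. p -> []q, u   [&-rule on 1]
4. ~p, u   [->-rule on 3 (branches; this branch)]
Accessibility: uRu

Satisfiable (open branch found)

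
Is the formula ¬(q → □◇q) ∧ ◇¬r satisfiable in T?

1. ¬(q → □◇q) ∧ ◇¬r, u
2. ¬(q → □◇q), u
3. ◇¬r, u
4. q, u
5. ¬□◇q, u
6. ¬r, v
7. ¬◇q, w
8. ¬q, w
Accessibility: uRu, uRv, uRw, vRv, wRw

Satisfiable (open branch found)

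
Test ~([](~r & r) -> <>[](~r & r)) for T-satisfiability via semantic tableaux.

1. ~([](~r & r) -> <>[](~r & r)), w0
2. [](~r & r), w0
3. ~<>[](~r & r), w0
4. ~r & r, w0
5. ~r, w0
6. r, w0
Accessibility: w0Rw0
Branch closes: r and ~r both at w0.
All branches of the tableau close; one closing branch shown above.

No, unsatisfiable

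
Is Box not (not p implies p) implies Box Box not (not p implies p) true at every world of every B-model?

Tableau for the negation not (Box not (not p implies p) implies Box Box not (not p implies p)):
1. not (Box not (not p implies p) implies Box Box not (not p implies p)), w0
2. Box not (not p implies p), w0   [neg-implies-rule on 1]
3. not Box Box not (not p implies p), w0   [neg-implies-rule on 1]
4. not (not p implies p), w0   [Box-rule on 2 via w0Rw0]
5. not p, w0   [neg-implies-rule on 4]
6. not Box not (not p implies p), w1   [neg-Box-rule on 3: fresh world w1, w0Rw1]
7. not (not p implies p), w1   [Box-rule on 2 via w0Rw1]
8. not p, w1   [neg-implies-rule on 7]
9. not p implies p, w2   [neg-Box-rule on 6: fresh world w2, w1Rw2]
10. p, w2   [implies-rule on 9 (branches; this branch)]
Accessibility: w0Rw0, w0Rw1, w1Rw0, w1Rw1, w1Rw2, w2Rw1, w2Rw2
The negation has an open branch (countermodel exists).

No, not valid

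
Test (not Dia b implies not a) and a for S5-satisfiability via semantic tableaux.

1. (not Dia b implies not a) and a, 0
2. not Dia b implies not a, 0
3. a, 0
4. Dia b, 0
5. b, 1
Accessibility: 0R0, 0R1, 1R0, 1R1

Satisfiable (open branch found)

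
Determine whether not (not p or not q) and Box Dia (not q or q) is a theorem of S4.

Invalid (countermodel exists)

Tableau for the negation not (not (not p or not q) and Box Dia (not q or q)):
1. not (not (not p or not q) and Box Dia (not q or q)), u
2. not p or not q, u
3. not q, u
Accessibility: uRu
The negation has an open branch (countermodel exists).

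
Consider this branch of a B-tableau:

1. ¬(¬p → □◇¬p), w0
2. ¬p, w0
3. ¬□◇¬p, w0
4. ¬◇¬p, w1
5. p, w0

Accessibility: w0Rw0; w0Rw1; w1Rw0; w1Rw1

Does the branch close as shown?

Both p and ¬p appear at w0.

Closed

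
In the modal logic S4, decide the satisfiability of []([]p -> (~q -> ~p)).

Yes, satisfiable

1. []([]p -> (~q -> ~p)), 0
2. []p -> (~q -> ~p), 0
3. ~q -> ~p, 0
4. ~p, 0
Accessibility: 0R0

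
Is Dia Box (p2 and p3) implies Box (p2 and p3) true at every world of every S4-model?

Tableau for the negation not (Dia Box (p2 and p3) implies Box (p2 and p3)):
1. not (Dia Box (p2 and p3) implies Box (p2 and p3)), u
2. Dia Box (p2 and p3), u
3. not Box (p2 and p3), u
4. Box (p2 and p3), v
5. p2 and p3, v
6. p2, v
7. p3, v
8. not (p2 and p3), w
9. not p3, w
Accessibility: uRu, uRv, uRw, vRv, wRw
The negation has an open branch (countermodel exists).

No, not valid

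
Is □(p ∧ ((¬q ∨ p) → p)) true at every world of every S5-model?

No, not valid

Tableau for the negation ¬□(p ∧ ((¬q ∨ p) → p)):
1. ¬□(p ∧ ((¬q ∨ p) → p)), u
2. ¬(p ∧ ((¬q ∨ p) → p)), v
3. ¬((¬q ∨ p) → p), v
4. ¬q ∨ p, v
5. ¬p, v
6. ¬q, v
Accessibility: uRu, uRv, vRu, vRv
The negation has an open branch (countermodel exists).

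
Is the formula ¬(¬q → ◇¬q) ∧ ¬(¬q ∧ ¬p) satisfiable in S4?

1. ¬(¬q → ◇¬q) ∧ ¬(¬q ∧ ¬p), 0
2. ¬(¬q → ◇¬q), 0   [∧-rule on 1]
3. ¬(¬q ∧ ¬p), 0   [∧-rule on 1]
4. ¬q, 0   [¬→-rule on 2]
5. ¬◇¬q, 0   [¬→-rule on 2]
6. q, 0   [¬◇-rule on 5 via 0R0]
Accessibility: 0R0
Branch closes: q and ¬q both at 0.
(One branch shown.) All branches close.

No, unsatisfiable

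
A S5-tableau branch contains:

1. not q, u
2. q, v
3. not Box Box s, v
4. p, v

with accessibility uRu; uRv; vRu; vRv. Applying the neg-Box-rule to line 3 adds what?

a fresh world w with vRw, and not Box s at w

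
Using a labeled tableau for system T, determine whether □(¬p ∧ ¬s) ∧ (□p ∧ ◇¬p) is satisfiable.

1. □(¬p ∧ ¬s) ∧ (□p ∧ ◇¬p), u
2. □(¬p ∧ ¬s), u
3. □p ∧ ◇¬p, u
4. □p, u
5. ◇¬p, u
6. ¬p ∧ ¬s, u
7. ¬p, u
8. ¬s, u
9. p, u
Accessibility: uRu
Branch closes: p and ¬p both at u.
All branches of the tableau close; one closing branch shown above.

No, unsatisfiable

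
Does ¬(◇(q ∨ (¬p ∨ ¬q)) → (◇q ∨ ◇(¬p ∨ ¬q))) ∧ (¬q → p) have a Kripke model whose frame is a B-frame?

1. ¬(◇(q ∨ (¬p ∨ ¬q)) → (◇q ∨ ◇(¬p ∨ ¬q))) ∧ (¬q → p), 0
2. ¬(◇(q ∨ (¬p ∨ ¬q)) → (◇q ∨ ◇(¬p ∨ ¬q))), 0
3. ¬q → p, 0
4. ◇(q ∨ (¬p ∨ ¬q)), 0
5. ¬(◇q ∨ ◇(¬p ∨ ¬q)), 0
6. ¬◇q, 0
7. ¬◇(¬p ∨ ¬q), 0
8. ¬q, 0
9. ¬(¬p ∨ ¬q), 0
10. p, 0
11. q, 0
Accessibility: 0R0
Branch closes: q and ¬q both at 0.
(One branch shown.) All branches close.

Unsatisfiable (every branch closes)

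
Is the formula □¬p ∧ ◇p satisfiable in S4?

Unsatisfiable (every branch closes)

1. □¬p ∧ ◇p, w0
2. □¬p, w0
3. ◇p, w0
4. ¬p, w0
5. p, w1
6. ¬p, w1
Accessibility: w0Rw0, w0Rw1, w1Rw1
Branch closes: p and ¬p both at w1.
Every branch closes; the branch above is one of them.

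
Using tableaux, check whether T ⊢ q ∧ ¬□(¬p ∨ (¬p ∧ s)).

Not valid

Tableau for the negation ¬(q ∧ ¬□(¬p ∨ (¬p ∧ s))):
1. ¬(q ∧ ¬□(¬p ∨ (¬p ∧ s))), w0
2. □(¬p ∨ (¬p ∧ s)), w0
3. ¬p ∨ (¬p ∧ s), w0
4. ¬p ∧ s, w0
5. ¬p, w0
6. s, w0
Accessibility: w0Rw0
The negation has an open branch (countermodel exists).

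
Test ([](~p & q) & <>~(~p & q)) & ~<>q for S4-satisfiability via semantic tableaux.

Unsatisfiable (every branch closes)

1. ([](~p & q) & <>~(~p & q)) & ~<>q, 0
2. [](~p & q) & <>~(~p & q), 0
3. ~<>q, 0
4. [](~p & q), 0
5. <>~(~p & q), 0
6. ~q, 0
7. ~p & q, 0
8. ~p, 0
9. q, 0
Accessibility: 0R0
Branch closes: q and ~q both at 0.
All branches of the tableau close; one closing branch shown above.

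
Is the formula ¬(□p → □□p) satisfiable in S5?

Unsatisfiable (every branch closes)

1. ¬(□p → □□p), w0
2. □p, w0   [¬→-rule on 1]
3. ¬□□p, w0   [¬→-rule on 1]
4. p, w0   [□-rule on 2 via w0Rw0]
5. ¬□p, w1   [¬□-rule on 3: fresh world w1, w0Rw1]
6. p, w1   [□-rule on 2 via w0Rw1]
7. ¬p, w2   [¬□-rule on 5: fresh world w2, w1Rw2]
8. p, w2   [□-rule on 2 via w0Rw2]
Accessibility: w0Rw0, w0Rw1, w0Rw2, w1Rw0, w1Rw1, w1Rw2, w2Rw0, w2Rw1, w2Rw2
Branch closes: p and ¬p both at w2.
(One branch shown.) All branches close.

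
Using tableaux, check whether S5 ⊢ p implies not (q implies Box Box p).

Tableau for the negation not (p implies not (q implies Box Box p)):
1. not (p implies not (q implies Box Box p)), w0
2. p, w0
3. q implies Box Box p, w0
4. Box Box p, w0
5. Box p, w0
Accessibility: w0Rw0
The negation has an open branch (countermodel exists).

Not valid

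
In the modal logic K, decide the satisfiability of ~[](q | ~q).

1. ~[](q | ~q), u
2. ~(q | ~q), v
3. ~q, v
4. q, v
Accessibility: uRv
Branch closes: q and ~q both at v.
All branches of the tableau close; one closing branch shown above.

No, unsatisfiable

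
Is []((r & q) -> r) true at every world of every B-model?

Yes, valid

Tableau for the negation ~[]((r & q) -> r):
1. ~[]((r & q) -> r), u
2. ~((r & q) -> r), v
3. r & q, v
4. ~r, v
5. r, v
6. q, v
Accessibility: uRu, uRv, vRu, vRv
Branch closes: r and ~r both at v.
Every branch of the negation's tableau closes; the branch above is one of them.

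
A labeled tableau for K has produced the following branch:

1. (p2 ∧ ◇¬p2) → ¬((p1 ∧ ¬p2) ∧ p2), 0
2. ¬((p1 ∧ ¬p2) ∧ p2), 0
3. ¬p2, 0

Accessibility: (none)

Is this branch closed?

There is no literal clash: for every atom and world, at most one sign appears.

Not closed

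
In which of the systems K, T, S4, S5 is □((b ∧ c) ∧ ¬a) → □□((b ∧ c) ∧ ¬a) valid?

S4, S5

T-tableau for the negation ¬(□((b ∧ c) ∧ ¬a) → □□((b ∧ c) ∧ ¬a)):
1. ¬(□((b ∧ c) ∧ ¬a) → □□((b ∧ c) ∧ ¬a)), w0
2. □((b ∧ c) ∧ ¬a), w0   [¬→-rule on 1]
3. ¬□□((b ∧ c) ∧ ¬a), w0   [¬→-rule on 1]
4. (b ∧ c) ∧ ¬a, w0   [□-rule on 2 via w0Rw0]
5. b ∧ c, w0   [∧-rule on 4]
6. ¬a, w0   [∧-rule on 4]
7. b, w0   [∧-rule on 5]
8. c, w0   [∧-rule on 5]
9. ¬□((b ∧ c) ∧ ¬a), w1   [¬□-rule on 3: fresh world w1, w0Rw1]
10. (b ∧ c) ∧ ¬a, w1   [□-rule on 2 via w0Rw1]
11. b ∧ c, w1   [∧-rule on 10]
12. ¬a, w1   [∧-rule on 10]
13. b, w1   [∧-rule on 11]
14. c, w1   [∧-rule on 11]
15. ¬((b ∧ c) ∧ ¬a), w2   [¬□-rule on 9: fresh world w2, w1Rw2]
16. a, w2   [¬∧-rule on 15 (branches; this branch)]
Accessibility: w0Rw0, w0Rw1, w1Rw1, w1Rw2, w2Rw2
Complete open branch: countermodel on a T-frame, so not valid in T, nor in K (the same frame is also a K-frame).
S4-tableau for the negation ¬(□((b ∧ c) ∧ ¬a) → □□((b ∧ c) ∧ ¬a)):
1. ¬(□((b ∧ c) ∧ ¬a) → □□((b ∧ c) ∧ ¬a)), w0
2. □((b ∧ c) ∧ ¬a), w0   [¬→-rule on 1]
3. ¬□□((b ∧ c) ∧ ¬a), w0   [¬→-rule on 1]
4. (b ∧ c) ∧ ¬a, w0   [□-rule on 2 via w0Rw0]
5. b ∧ c, w0   [∧-rule on 4]
6. ¬a, w0   [∧-rule on 4]
7. b, w0   [∧-rule on 5]
8. c, w0   [∧-rule on 5]
9. ¬□((b ∧ c) ∧ ¬a), w1   [¬□-rule on 3: fresh world w1, w0Rw1]
10. (b ∧ c) ∧ ¬a, w1   [□-rule on 2 via w0Rw1]
11. b ∧ c, w1   [∧-rule on 10]
12. ¬a, w1   [∧-rule on 10]
13. b, w1   [∧-rule on 11]
14. c, w1   [∧-rule on 11]
15. ¬((b ∧ c) ∧ ¬a), w2   [¬□-rule on 9: fresh world w2, w1Rw2]
16. (b ∧ c) ∧ ¬a, w2   [□-rule on 2 via w0Rw2]
17. b ∧ c, w2   [∧-rule on 16]
18. ¬a, w2   [∧-rule on 16]
19. b, w2   [∧-rule on 17]
20. c, w2   [∧-rule on 17]
21. ¬(b ∧ c), w2   [¬∧-rule on 15 (branches; this branch)]
22. ¬c, w2   [¬∧-rule on 21 (branches; this branch)]
Accessibility: w0Rw0, w0Rw1, w0Rw2, w1Rw1, w1Rw2, w2Rw2
Branch closes: c and ¬c both at w2.
Every branch closes (one shown): valid in S4, hence also in S5 (every theorem of S4 is a theorem of S5).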